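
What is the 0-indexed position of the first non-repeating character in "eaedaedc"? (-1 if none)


Input: eaedaedc
Character frequencies:
  'a': 2
  'c': 1
  'd': 2
  'e': 3
Scanning left to right for freq == 1:
  Position 0 ('e'): freq=3, skip
  Position 1 ('a'): freq=2, skip
  Position 2 ('e'): freq=3, skip
  Position 3 ('d'): freq=2, skip
  Position 4 ('a'): freq=2, skip
  Position 5 ('e'): freq=3, skip
  Position 6 ('d'): freq=2, skip
  Position 7 ('c'): unique! => answer = 7

7


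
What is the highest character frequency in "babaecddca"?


Input: babaecddca
Character counts:
  'a': 3
  'b': 2
  'c': 2
  'd': 2
  'e': 1
Maximum frequency: 3

3


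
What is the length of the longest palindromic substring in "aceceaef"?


Input: "aceceaef"
Checking substrings for palindromes:
  [1:4] "cec" (len 3) => palindrome
  [2:5] "ece" (len 3) => palindrome
  [4:7] "eae" (len 3) => palindrome
Longest palindromic substring: "cec" with length 3

3


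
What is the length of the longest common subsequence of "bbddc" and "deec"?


LCS of "bbddc" and "deec"
DP table:
           d    e    e    c
      0    0    0    0    0
  b   0    0    0    0    0
  b   0    0    0    0    0
  d   0    1    1    1    1
  d   0    1    1    1    1
  c   0    1    1    1    2
LCS length = dp[5][4] = 2

2


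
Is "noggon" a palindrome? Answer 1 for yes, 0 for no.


Input: noggon
Reversed: noggon
  Compare pos 0 ('n') with pos 5 ('n'): match
  Compare pos 1 ('o') with pos 4 ('o'): match
  Compare pos 2 ('g') with pos 3 ('g'): match
Result: palindrome

1


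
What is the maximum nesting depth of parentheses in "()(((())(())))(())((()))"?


Input: "()(((())(())))(())((()))"
Tracking depth:
  Position 0 '(': depth becomes 1
  Position 1 ')': depth becomes 0
  Position 2 '(': depth becomes 1
  Position 3 '(': depth becomes 2
  Position 4 '(': depth becomes 3
  Position 5 '(': depth becomes 4
  Position 6 ')': depth becomes 3
  Position 7 ')': depth becomes 2
  Position 8 '(': depth becomes 3
  Position 9 '(': depth becomes 4
  Position 10 ')': depth becomes 3
  Position 11 ')': depth becomes 2
  Position 12 ')': depth becomes 1
  Position 13 ')': depth becomes 0
  Position 14 '(': depth becomes 1
  Position 15 '(': depth becomes 2
  Position 16 ')': depth becomes 1
  Position 17 ')': depth becomes 0
  Position 18 '(': depth becomes 1
  Position 19 '(': depth becomes 2
  Position 20 '(': depth becomes 3
  Position 21 ')': depth becomes 2
  Position 22 ')': depth becomes 1
  Position 23 ')': depth becomes 0
Maximum depth reached: 4

4


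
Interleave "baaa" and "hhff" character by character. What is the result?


Interleaving "baaa" and "hhff":
  Position 0: 'b' from first, 'h' from second => "bh"
  Position 1: 'a' from first, 'h' from second => "ah"
  Position 2: 'a' from first, 'f' from second => "af"
  Position 3: 'a' from first, 'f' from second => "af"
Result: bhahafaf

bhahafaf


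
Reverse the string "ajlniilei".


Input: ajlniilei
Reading characters right to left:
  Position 8: 'i'
  Position 7: 'e'
  Position 6: 'l'
  Position 5: 'i'
  Position 4: 'i'
  Position 3: 'n'
  Position 2: 'l'
  Position 1: 'j'
  Position 0: 'a'
Reversed: ieliinlja

ieliinlja


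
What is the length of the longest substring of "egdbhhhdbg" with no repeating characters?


Input: "egdbhhhdbg"
Sliding window (track last position of each char):
  Position 0 ('e'): window [0,0] length 1 -- new best
  Position 1 ('g'): window [0,1] length 2 -- new best
  Position 2 ('d'): window [0,2] length 3 -- new best
  Position 3 ('b'): window [0,3] length 4 -- new best
  Position 4 ('h'): window [0,4] length 5 -- new best
  Position 5 ('h'): repeat (last at 4), move window start to 5
  Position 5 ('h'): window [5,5] length 1
  Position 6 ('h'): repeat (last at 5), move window start to 6
  Position 6 ('h'): window [6,6] length 1
  Position 7 ('d'): window [6,7] length 2
  Position 8 ('b'): window [6,8] length 3
  Position 9 ('g'): window [6,9] length 4
Longest substring with no repeats: "egdbh" with length 5

5


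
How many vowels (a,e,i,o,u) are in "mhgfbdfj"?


Input: mhgfbdfj
Checking each character:
  'm' at position 0: consonant
  'h' at position 1: consonant
  'g' at position 2: consonant
  'f' at position 3: consonant
  'b' at position 4: consonant
  'd' at position 5: consonant
  'f' at position 6: consonant
  'j' at position 7: consonant
Total vowels: 0

0


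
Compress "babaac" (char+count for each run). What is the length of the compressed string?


Input: babaac
Runs:
  'b' x 1 => "b1"
  'a' x 1 => "a1"
  'b' x 1 => "b1"
  'a' x 2 => "a2"
  'c' x 1 => "c1"
Compressed: "b1a1b1a2c1"
Compressed length: 10

10


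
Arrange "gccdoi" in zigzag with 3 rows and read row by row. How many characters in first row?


Zigzag "gccdoi" into 3 rows:
Placing characters:
  'g' => row 0
  'c' => row 1
  'c' => row 2
  'd' => row 1
  'o' => row 0
  'i' => row 1
Rows:
  Row 0: "go"
  Row 1: "cdi"
  Row 2: "c"
First row length: 2

2


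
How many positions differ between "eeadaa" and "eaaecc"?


Comparing "eeadaa" and "eaaecc" position by position:
  Position 0: 'e' vs 'e' => same
  Position 1: 'e' vs 'a' => DIFFER
  Position 2: 'a' vs 'a' => same
  Position 3: 'd' vs 'e' => DIFFER
  Position 4: 'a' vs 'c' => DIFFER
  Position 5: 'a' vs 'c' => DIFFER
Positions that differ: 4

4


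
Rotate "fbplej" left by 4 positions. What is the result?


Input: "fbplej", rotate left by 4
First 4 characters: "fbpl"
Remaining characters: "ej"
Concatenate remaining + first: "ej" + "fbpl" = "ejfbpl"

ejfbpl


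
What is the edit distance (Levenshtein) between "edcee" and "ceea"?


Computing edit distance: "edcee" -> "ceea"
DP table:
           c    e    e    a
      0    1    2    3    4
  e   1    1    1    2    3
  d   2    2    2    2    3
  c   3    2    3    3    3
  e   4    3    2    3    4
  e   5    4    3    2    3
Edit distance = dp[5][4] = 3

3


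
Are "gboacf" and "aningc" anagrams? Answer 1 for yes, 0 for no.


Strings: "gboacf", "aningc"
Sorted first:  abcfgo
Sorted second: acginn
Differ at position 1: 'b' vs 'c' => not anagrams

0


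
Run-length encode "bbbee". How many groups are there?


Input: bbbee
Scanning for consecutive runs:
  Group 1: 'b' x 3 (positions 0-2)
  Group 2: 'e' x 2 (positions 3-4)
Total groups: 2

2


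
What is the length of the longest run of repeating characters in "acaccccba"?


Input: "acaccccba"
Scanning for longest run:
  Position 1 ('c'): new char, reset run to 1
  Position 2 ('a'): new char, reset run to 1
  Position 3 ('c'): new char, reset run to 1
  Position 4 ('c'): continues run of 'c', length=2
  Position 5 ('c'): continues run of 'c', length=3
  Position 6 ('c'): continues run of 'c', length=4
  Position 7 ('b'): new char, reset run to 1
  Position 8 ('a'): new char, reset run to 1
Longest run: 'c' with length 4

4


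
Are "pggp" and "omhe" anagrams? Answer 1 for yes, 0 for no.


Strings: "pggp", "omhe"
Sorted first:  ggpp
Sorted second: ehmo
Differ at position 0: 'g' vs 'e' => not anagrams

0


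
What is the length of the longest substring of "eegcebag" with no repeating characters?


Input: "eegcebag"
Sliding window (track last position of each char):
  Position 0 ('e'): window [0,0] length 1 -- new best
  Position 1 ('e'): repeat (last at 0), move window start to 1
  Position 1 ('e'): window [1,1] length 1
  Position 2 ('g'): window [1,2] length 2 -- new best
  Position 3 ('c'): window [1,3] length 3 -- new best
  Position 4 ('e'): repeat (last at 1), move window start to 2
  Position 4 ('e'): window [2,4] length 3
  Position 5 ('b'): window [2,5] length 4 -- new best
  Position 6 ('a'): window [2,6] length 5 -- new best
  Position 7 ('g'): repeat (last at 2), move window start to 3
  Position 7 ('g'): window [3,7] length 5
Longest substring with no repeats: "gceba" with length 5

5


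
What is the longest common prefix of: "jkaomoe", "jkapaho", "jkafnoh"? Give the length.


Words: jkaomoe, jkapaho, jkafnoh
  Position 0: all 'j' => match
  Position 1: all 'k' => match
  Position 2: all 'a' => match
  Position 3: ('o', 'p', 'f') => mismatch, stop
LCP = "jka" (length 3)

3


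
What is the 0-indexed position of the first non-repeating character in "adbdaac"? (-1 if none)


Input: adbdaac
Character frequencies:
  'a': 3
  'b': 1
  'c': 1
  'd': 2
Scanning left to right for freq == 1:
  Position 0 ('a'): freq=3, skip
  Position 1 ('d'): freq=2, skip
  Position 2 ('b'): unique! => answer = 2

2


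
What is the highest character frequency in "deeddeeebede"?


Input: deeddeeebede
Character counts:
  'b': 1
  'd': 4
  'e': 7
Maximum frequency: 7

7


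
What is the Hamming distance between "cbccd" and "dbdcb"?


Comparing "cbccd" and "dbdcb" position by position:
  Position 0: 'c' vs 'd' => differ
  Position 1: 'b' vs 'b' => same
  Position 2: 'c' vs 'd' => differ
  Position 3: 'c' vs 'c' => same
  Position 4: 'd' vs 'b' => differ
Total differences (Hamming distance): 3

3


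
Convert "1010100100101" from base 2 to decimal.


Input: "1010100100101" in base 2
Positional expansion:
  Digit '1' (value 1) x 2^12 = 4096
  Digit '0' (value 0) x 2^11 = 0
  Digit '1' (value 1) x 2^10 = 1024
  Digit '0' (value 0) x 2^9 = 0
  Digit '1' (value 1) x 2^8 = 256
  Digit '0' (value 0) x 2^7 = 0
  Digit '0' (value 0) x 2^6 = 0
  Digit '1' (value 1) x 2^5 = 32
  Digit '0' (value 0) x 2^4 = 0
  Digit '0' (value 0) x 2^3 = 0
  Digit '1' (value 1) x 2^2 = 4
  Digit '0' (value 0) x 2^1 = 0
  Digit '1' (value 1) x 2^0 = 1
Sum = 5413

5413


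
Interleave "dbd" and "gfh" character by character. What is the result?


Interleaving "dbd" and "gfh":
  Position 0: 'd' from first, 'g' from second => "dg"
  Position 1: 'b' from first, 'f' from second => "bf"
  Position 2: 'd' from first, 'h' from second => "dh"
Result: dgbfdh

dgbfdh


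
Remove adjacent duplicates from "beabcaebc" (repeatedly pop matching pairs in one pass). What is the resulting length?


Input: beabcaebc
Stack-based adjacent duplicate removal:
  Read 'b': push. Stack: b
  Read 'e': push. Stack: be
  Read 'a': push. Stack: bea
  Read 'b': push. Stack: beab
  Read 'c': push. Stack: beabc
  Read 'a': push. Stack: beabca
  Read 'e': push. Stack: beabcae
  Read 'b': push. Stack: beabcaeb
  Read 'c': push. Stack: beabcaebc
Final stack: "beabcaebc" (length 9)

9


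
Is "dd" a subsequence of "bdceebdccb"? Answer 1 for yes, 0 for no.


Check if "dd" is a subsequence of "bdceebdccb"
Greedy scan:
  Position 0 ('b'): no match needed
  Position 1 ('d'): matches sub[0] = 'd'
  Position 2 ('c'): no match needed
  Position 3 ('e'): no match needed
  Position 4 ('e'): no match needed
  Position 5 ('b'): no match needed
  Position 6 ('d'): matches sub[1] = 'd'
  Position 7 ('c'): no match needed
  Position 8 ('c'): no match needed
  Position 9 ('b'): no match needed
All 2 characters matched => is a subsequence

1


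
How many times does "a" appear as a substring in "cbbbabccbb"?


Searching for "a" in "cbbbabccbb"
Scanning each position:
  Position 0: "c" => no
  Position 1: "b" => no
  Position 2: "b" => no
  Position 3: "b" => no
  Position 4: "a" => MATCH
  Position 5: "b" => no
  Position 6: "c" => no
  Position 7: "c" => no
  Position 8: "b" => no
  Position 9: "b" => no
Total occurrences: 1

1


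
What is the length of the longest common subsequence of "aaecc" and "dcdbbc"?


LCS of "aaecc" and "dcdbbc"
DP table:
           d    c    d    b    b    c
      0    0    0    0    0    0    0
  a   0    0    0    0    0    0    0
  a   0    0    0    0    0    0    0
  e   0    0    0    0    0    0    0
  c   0    0    1    1    1    1    1
  c   0    0    1    1    1    1    2
LCS length = dp[5][6] = 2

2


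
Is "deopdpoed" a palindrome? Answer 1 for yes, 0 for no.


Input: deopdpoed
Reversed: deopdpoed
  Compare pos 0 ('d') with pos 8 ('d'): match
  Compare pos 1 ('e') with pos 7 ('e'): match
  Compare pos 2 ('o') with pos 6 ('o'): match
  Compare pos 3 ('p') with pos 5 ('p'): match
Result: palindrome

1


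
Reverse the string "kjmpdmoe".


Input: kjmpdmoe
Reading characters right to left:
  Position 7: 'e'
  Position 6: 'o'
  Position 5: 'm'
  Position 4: 'd'
  Position 3: 'p'
  Position 2: 'm'
  Position 1: 'j'
  Position 0: 'k'
Reversed: eomdpmjk

eomdpmjk


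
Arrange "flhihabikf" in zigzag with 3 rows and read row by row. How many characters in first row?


Zigzag "flhihabikf" into 3 rows:
Placing characters:
  'f' => row 0
  'l' => row 1
  'h' => row 2
  'i' => row 1
  'h' => row 0
  'a' => row 1
  'b' => row 2
  'i' => row 1
  'k' => row 0
  'f' => row 1
Rows:
  Row 0: "fhk"
  Row 1: "liaif"
  Row 2: "hb"
First row length: 3

3


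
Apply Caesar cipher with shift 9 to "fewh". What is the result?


Caesar cipher: shift "fewh" by 9
  'f' (pos 5) + 9 = pos 14 = 'o'
  'e' (pos 4) + 9 = pos 13 = 'n'
  'w' (pos 22) + 9 = pos 5 = 'f'
  'h' (pos 7) + 9 = pos 16 = 'q'
Result: onfq

onfq


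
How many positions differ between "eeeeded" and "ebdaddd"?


Comparing "eeeeded" and "ebdaddd" position by position:
  Position 0: 'e' vs 'e' => same
  Position 1: 'e' vs 'b' => DIFFER
  Position 2: 'e' vs 'd' => DIFFER
  Position 3: 'e' vs 'a' => DIFFER
  Position 4: 'd' vs 'd' => same
  Position 5: 'e' vs 'd' => DIFFER
  Position 6: 'd' vs 'd' => same
Positions that differ: 4

4


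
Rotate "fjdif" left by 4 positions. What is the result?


Input: "fjdif", rotate left by 4
First 4 characters: "fjdi"
Remaining characters: "f"
Concatenate remaining + first: "f" + "fjdi" = "ffjdi"

ffjdi


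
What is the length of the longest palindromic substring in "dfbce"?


Input: "dfbce"
Checking substrings for palindromes:
  No multi-char palindromic substrings found
Longest palindromic substring: "d" with length 1

1


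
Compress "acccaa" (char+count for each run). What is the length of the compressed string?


Input: acccaa
Runs:
  'a' x 1 => "a1"
  'c' x 3 => "c3"
  'a' x 2 => "a2"
Compressed: "a1c3a2"
Compressed length: 6

6


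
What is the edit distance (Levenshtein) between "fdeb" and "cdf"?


Computing edit distance: "fdeb" -> "cdf"
DP table:
           c    d    f
      0    1    2    3
  f   1    1    2    2
  d   2    2    1    2
  e   3    3    2    2
  b   4    4    3    3
Edit distance = dp[4][3] = 3

3


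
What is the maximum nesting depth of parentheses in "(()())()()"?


Input: "(()())()()"
Tracking depth:
  Position 0 '(': depth becomes 1
  Position 1 '(': depth becomes 2
  Position 2 ')': depth becomes 1
  Position 3 '(': depth becomes 2
  Position 4 ')': depth becomes 1
  Position 5 ')': depth becomes 0
  Position 6 '(': depth becomes 1
  Position 7 ')': depth becomes 0
  Position 8 '(': depth becomes 1
  Position 9 ')': depth becomes 0
Maximum depth reached: 2

2


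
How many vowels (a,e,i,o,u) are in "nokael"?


Input: nokael
Checking each character:
  'n' at position 0: consonant
  'o' at position 1: vowel (running total: 1)
  'k' at position 2: consonant
  'a' at position 3: vowel (running total: 2)
  'e' at position 4: vowel (running total: 3)
  'l' at position 5: consonant
Total vowels: 3

3


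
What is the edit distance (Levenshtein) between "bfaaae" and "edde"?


Computing edit distance: "bfaaae" -> "edde"
DP table:
           e    d    d    e
      0    1    2    3    4
  b   1    1    2    3    4
  f   2    2    2    3    4
  a   3    3    3    3    4
  a   4    4    4    4    4
  a   5    5    5    5    5
  e   6    5    6    6    5
Edit distance = dp[6][4] = 5

5


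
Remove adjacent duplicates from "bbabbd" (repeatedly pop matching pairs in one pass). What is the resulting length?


Input: bbabbd
Stack-based adjacent duplicate removal:
  Read 'b': push. Stack: b
  Read 'b': matches stack top 'b' => pop. Stack: (empty)
  Read 'a': push. Stack: a
  Read 'b': push. Stack: ab
  Read 'b': matches stack top 'b' => pop. Stack: a
  Read 'd': push. Stack: ad
Final stack: "ad" (length 2)

2


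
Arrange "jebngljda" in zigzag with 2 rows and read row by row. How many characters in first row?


Zigzag "jebngljda" into 2 rows:
Placing characters:
  'j' => row 0
  'e' => row 1
  'b' => row 0
  'n' => row 1
  'g' => row 0
  'l' => row 1
  'j' => row 0
  'd' => row 1
  'a' => row 0
Rows:
  Row 0: "jbgja"
  Row 1: "enld"
First row length: 5

5


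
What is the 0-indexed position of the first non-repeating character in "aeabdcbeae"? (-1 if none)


Input: aeabdcbeae
Character frequencies:
  'a': 3
  'b': 2
  'c': 1
  'd': 1
  'e': 3
Scanning left to right for freq == 1:
  Position 0 ('a'): freq=3, skip
  Position 1 ('e'): freq=3, skip
  Position 2 ('a'): freq=3, skip
  Position 3 ('b'): freq=2, skip
  Position 4 ('d'): unique! => answer = 4

4


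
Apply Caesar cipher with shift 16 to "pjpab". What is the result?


Caesar cipher: shift "pjpab" by 16
  'p' (pos 15) + 16 = pos 5 = 'f'
  'j' (pos 9) + 16 = pos 25 = 'z'
  'p' (pos 15) + 16 = pos 5 = 'f'
  'a' (pos 0) + 16 = pos 16 = 'q'
  'b' (pos 1) + 16 = pos 17 = 'r'
Result: fzfqr

fzfqr


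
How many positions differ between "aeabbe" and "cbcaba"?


Comparing "aeabbe" and "cbcaba" position by position:
  Position 0: 'a' vs 'c' => DIFFER
  Position 1: 'e' vs 'b' => DIFFER
  Position 2: 'a' vs 'c' => DIFFER
  Position 3: 'b' vs 'a' => DIFFER
  Position 4: 'b' vs 'b' => same
  Position 5: 'e' vs 'a' => DIFFER
Positions that differ: 5

5


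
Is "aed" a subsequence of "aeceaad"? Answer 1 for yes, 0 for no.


Check if "aed" is a subsequence of "aeceaad"
Greedy scan:
  Position 0 ('a'): matches sub[0] = 'a'
  Position 1 ('e'): matches sub[1] = 'e'
  Position 2 ('c'): no match needed
  Position 3 ('e'): no match needed
  Position 4 ('a'): no match needed
  Position 5 ('a'): no match needed
  Position 6 ('d'): matches sub[2] = 'd'
All 3 characters matched => is a subsequence

1


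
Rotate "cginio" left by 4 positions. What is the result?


Input: "cginio", rotate left by 4
First 4 characters: "cgin"
Remaining characters: "io"
Concatenate remaining + first: "io" + "cgin" = "iocgin"

iocgin


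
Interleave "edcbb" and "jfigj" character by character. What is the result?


Interleaving "edcbb" and "jfigj":
  Position 0: 'e' from first, 'j' from second => "ej"
  Position 1: 'd' from first, 'f' from second => "df"
  Position 2: 'c' from first, 'i' from second => "ci"
  Position 3: 'b' from first, 'g' from second => "bg"
  Position 4: 'b' from first, 'j' from second => "bj"
Result: ejdfcibgbj

ejdfcibgbj


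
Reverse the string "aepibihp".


Input: aepibihp
Reading characters right to left:
  Position 7: 'p'
  Position 6: 'h'
  Position 5: 'i'
  Position 4: 'b'
  Position 3: 'i'
  Position 2: 'p'
  Position 1: 'e'
  Position 0: 'a'
Reversed: phibipea

phibipea


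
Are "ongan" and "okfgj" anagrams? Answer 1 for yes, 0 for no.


Strings: "ongan", "okfgj"
Sorted first:  agnno
Sorted second: fgjko
Differ at position 0: 'a' vs 'f' => not anagrams

0


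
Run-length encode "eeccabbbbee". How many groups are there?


Input: eeccabbbbee
Scanning for consecutive runs:
  Group 1: 'e' x 2 (positions 0-1)
  Group 2: 'c' x 2 (positions 2-3)
  Group 3: 'a' x 1 (positions 4-4)
  Group 4: 'b' x 4 (positions 5-8)
  Group 5: 'e' x 2 (positions 9-10)
Total groups: 5

5


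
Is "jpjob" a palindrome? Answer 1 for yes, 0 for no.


Input: jpjob
Reversed: bojpj
  Compare pos 0 ('j') with pos 4 ('b'): MISMATCH
  Compare pos 1 ('p') with pos 3 ('o'): MISMATCH
Result: not a palindrome

0


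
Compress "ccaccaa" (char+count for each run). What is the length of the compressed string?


Input: ccaccaa
Runs:
  'c' x 2 => "c2"
  'a' x 1 => "a1"
  'c' x 2 => "c2"
  'a' x 2 => "a2"
Compressed: "c2a1c2a2"
Compressed length: 8

8


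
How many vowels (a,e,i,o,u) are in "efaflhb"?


Input: efaflhb
Checking each character:
  'e' at position 0: vowel (running total: 1)
  'f' at position 1: consonant
  'a' at position 2: vowel (running total: 2)
  'f' at position 3: consonant
  'l' at position 4: consonant
  'h' at position 5: consonant
  'b' at position 6: consonant
Total vowels: 2

2


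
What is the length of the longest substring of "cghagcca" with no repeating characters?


Input: "cghagcca"
Sliding window (track last position of each char):
  Position 0 ('c'): window [0,0] length 1 -- new best
  Position 1 ('g'): window [0,1] length 2 -- new best
  Position 2 ('h'): window [0,2] length 3 -- new best
  Position 3 ('a'): window [0,3] length 4 -- new best
  Position 4 ('g'): repeat (last at 1), move window start to 2
  Position 4 ('g'): window [2,4] length 3
  Position 5 ('c'): window [2,5] length 4
  Position 6 ('c'): repeat (last at 5), move window start to 6
  Position 6 ('c'): window [6,6] length 1
  Position 7 ('a'): window [6,7] length 2
Longest substring with no repeats: "cgha" with length 4

4


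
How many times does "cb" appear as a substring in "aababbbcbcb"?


Searching for "cb" in "aababbbcbcb"
Scanning each position:
  Position 0: "aa" => no
  Position 1: "ab" => no
  Position 2: "ba" => no
  Position 3: "ab" => no
  Position 4: "bb" => no
  Position 5: "bb" => no
  Position 6: "bc" => no
  Position 7: "cb" => MATCH
  Position 8: "bc" => no
  Position 9: "cb" => MATCH
Total occurrences: 2

2


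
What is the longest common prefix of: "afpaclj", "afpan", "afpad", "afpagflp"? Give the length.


Words: afpaclj, afpan, afpad, afpagflp
  Position 0: all 'a' => match
  Position 1: all 'f' => match
  Position 2: all 'p' => match
  Position 3: all 'a' => match
  Position 4: ('c', 'n', 'd', 'g') => mismatch, stop
LCP = "afpa" (length 4)

4


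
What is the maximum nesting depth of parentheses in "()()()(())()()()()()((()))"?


Input: "()()()(())()()()()()((()))"
Tracking depth:
  Position 0 '(': depth becomes 1
  Position 1 ')': depth becomes 0
  Position 2 '(': depth becomes 1
  Position 3 ')': depth becomes 0
  Position 4 '(': depth becomes 1
  Position 5 ')': depth becomes 0
  Position 6 '(': depth becomes 1
  Position 7 '(': depth becomes 2
  Position 8 ')': depth becomes 1
  Position 9 ')': depth becomes 0
  Position 10 '(': depth becomes 1
  Position 11 ')': depth becomes 0
  Position 12 '(': depth becomes 1
  Position 13 ')': depth becomes 0
  Position 14 '(': depth becomes 1
  Position 15 ')': depth becomes 0
  Position 16 '(': depth becomes 1
  Position 17 ')': depth becomes 0
  Position 18 '(': depth becomes 1
  Position 19 ')': depth becomes 0
  Position 20 '(': depth becomes 1
  Position 21 '(': depth becomes 2
  Position 22 '(': depth becomes 3
  Position 23 ')': depth becomes 2
  Position 24 ')': depth becomes 1
  Position 25 ')': depth becomes 0
Maximum depth reached: 3

3


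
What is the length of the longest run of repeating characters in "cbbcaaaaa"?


Input: "cbbcaaaaa"
Scanning for longest run:
  Position 1 ('b'): new char, reset run to 1
  Position 2 ('b'): continues run of 'b', length=2
  Position 3 ('c'): new char, reset run to 1
  Position 4 ('a'): new char, reset run to 1
  Position 5 ('a'): continues run of 'a', length=2
  Position 6 ('a'): continues run of 'a', length=3
  Position 7 ('a'): continues run of 'a', length=4
  Position 8 ('a'): continues run of 'a', length=5
Longest run: 'a' with length 5

5


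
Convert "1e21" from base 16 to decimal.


Input: "1e21" in base 16
Positional expansion:
  Digit '1' (value 1) x 16^3 = 4096
  Digit 'e' (value 14) x 16^2 = 3584
  Digit '2' (value 2) x 16^1 = 32
  Digit '1' (value 1) x 16^0 = 1
Sum = 7713

7713


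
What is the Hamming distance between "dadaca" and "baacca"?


Comparing "dadaca" and "baacca" position by position:
  Position 0: 'd' vs 'b' => differ
  Position 1: 'a' vs 'a' => same
  Position 2: 'd' vs 'a' => differ
  Position 3: 'a' vs 'c' => differ
  Position 4: 'c' vs 'c' => same
  Position 5: 'a' vs 'a' => same
Total differences (Hamming distance): 3

3


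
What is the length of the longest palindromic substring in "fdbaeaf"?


Input: "fdbaeaf"
Checking substrings for palindromes:
  [3:6] "aea" (len 3) => palindrome
Longest palindromic substring: "aea" with length 3

3


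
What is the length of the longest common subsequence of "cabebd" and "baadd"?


LCS of "cabebd" and "baadd"
DP table:
           b    a    a    d    d
      0    0    0    0    0    0
  c   0    0    0    0    0    0
  a   0    0    1    1    1    1
  b   0    1    1    1    1    1
  e   0    1    1    1    1    1
  b   0    1    1    1    1    1
  d   0    1    1    1    2    2
LCS length = dp[6][5] = 2

2


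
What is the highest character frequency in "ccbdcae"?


Input: ccbdcae
Character counts:
  'a': 1
  'b': 1
  'c': 3
  'd': 1
  'e': 1
Maximum frequency: 3

3


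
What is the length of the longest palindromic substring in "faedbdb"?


Input: "faedbdb"
Checking substrings for palindromes:
  [3:6] "dbd" (len 3) => palindrome
  [4:7] "bdb" (len 3) => palindrome
Longest palindromic substring: "dbd" with length 3

3


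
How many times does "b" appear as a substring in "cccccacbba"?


Searching for "b" in "cccccacbba"
Scanning each position:
  Position 0: "c" => no
  Position 1: "c" => no
  Position 2: "c" => no
  Position 3: "c" => no
  Position 4: "c" => no
  Position 5: "a" => no
  Position 6: "c" => no
  Position 7: "b" => MATCH
  Position 8: "b" => MATCH
  Position 9: "a" => no
Total occurrences: 2

2


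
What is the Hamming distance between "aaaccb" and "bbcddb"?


Comparing "aaaccb" and "bbcddb" position by position:
  Position 0: 'a' vs 'b' => differ
  Position 1: 'a' vs 'b' => differ
  Position 2: 'a' vs 'c' => differ
  Position 3: 'c' vs 'd' => differ
  Position 4: 'c' vs 'd' => differ
  Position 5: 'b' vs 'b' => same
Total differences (Hamming distance): 5

5


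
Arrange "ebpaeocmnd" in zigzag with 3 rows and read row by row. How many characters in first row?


Zigzag "ebpaeocmnd" into 3 rows:
Placing characters:
  'e' => row 0
  'b' => row 1
  'p' => row 2
  'a' => row 1
  'e' => row 0
  'o' => row 1
  'c' => row 2
  'm' => row 1
  'n' => row 0
  'd' => row 1
Rows:
  Row 0: "een"
  Row 1: "baomd"
  Row 2: "pc"
First row length: 3

3


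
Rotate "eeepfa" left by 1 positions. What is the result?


Input: "eeepfa", rotate left by 1
First 1 characters: "e"
Remaining characters: "eepfa"
Concatenate remaining + first: "eepfa" + "e" = "eepfae"

eepfae


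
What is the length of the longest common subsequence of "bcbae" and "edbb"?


LCS of "bcbae" and "edbb"
DP table:
           e    d    b    b
      0    0    0    0    0
  b   0    0    0    1    1
  c   0    0    0    1    1
  b   0    0    0    1    2
  a   0    0    0    1    2
  e   0    1    1    1    2
LCS length = dp[5][4] = 2

2


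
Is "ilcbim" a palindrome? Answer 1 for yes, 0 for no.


Input: ilcbim
Reversed: mibcli
  Compare pos 0 ('i') with pos 5 ('m'): MISMATCH
  Compare pos 1 ('l') with pos 4 ('i'): MISMATCH
  Compare pos 2 ('c') with pos 3 ('b'): MISMATCH
Result: not a palindrome

0


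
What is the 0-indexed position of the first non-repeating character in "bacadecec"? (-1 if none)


Input: bacadecec
Character frequencies:
  'a': 2
  'b': 1
  'c': 3
  'd': 1
  'e': 2
Scanning left to right for freq == 1:
  Position 0 ('b'): unique! => answer = 0

0


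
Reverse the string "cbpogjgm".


Input: cbpogjgm
Reading characters right to left:
  Position 7: 'm'
  Position 6: 'g'
  Position 5: 'j'
  Position 4: 'g'
  Position 3: 'o'
  Position 2: 'p'
  Position 1: 'b'
  Position 0: 'c'
Reversed: mgjgopbc

mgjgopbc


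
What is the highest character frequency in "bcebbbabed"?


Input: bcebbbabed
Character counts:
  'a': 1
  'b': 5
  'c': 1
  'd': 1
  'e': 2
Maximum frequency: 5

5


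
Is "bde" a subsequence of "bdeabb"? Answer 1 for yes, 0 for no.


Check if "bde" is a subsequence of "bdeabb"
Greedy scan:
  Position 0 ('b'): matches sub[0] = 'b'
  Position 1 ('d'): matches sub[1] = 'd'
  Position 2 ('e'): matches sub[2] = 'e'
  Position 3 ('a'): no match needed
  Position 4 ('b'): no match needed
  Position 5 ('b'): no match needed
All 3 characters matched => is a subsequence

1


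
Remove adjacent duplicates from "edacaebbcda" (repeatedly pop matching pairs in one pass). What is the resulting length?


Input: edacaebbcda
Stack-based adjacent duplicate removal:
  Read 'e': push. Stack: e
  Read 'd': push. Stack: ed
  Read 'a': push. Stack: eda
  Read 'c': push. Stack: edac
  Read 'a': push. Stack: edaca
  Read 'e': push. Stack: edacae
  Read 'b': push. Stack: edacaeb
  Read 'b': matches stack top 'b' => pop. Stack: edacae
  Read 'c': push. Stack: edacaec
  Read 'd': push. Stack: edacaecd
  Read 'a': push. Stack: edacaecda
Final stack: "edacaecda" (length 9)

9


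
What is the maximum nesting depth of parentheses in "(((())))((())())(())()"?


Input: "(((())))((())())(())()"
Tracking depth:
  Position 0 '(': depth becomes 1
  Position 1 '(': depth becomes 2
  Position 2 '(': depth becomes 3
  Position 3 '(': depth becomes 4
  Position 4 ')': depth becomes 3
  Position 5 ')': depth becomes 2
  Position 6 ')': depth becomes 1
  Position 7 ')': depth becomes 0
  Position 8 '(': depth becomes 1
  Position 9 '(': depth becomes 2
  Position 10 '(': depth becomes 3
  Position 11 ')': depth becomes 2
  Position 12 ')': depth becomes 1
  Position 13 '(': depth becomes 2
  Position 14 ')': depth becomes 1
  Position 15 ')': depth becomes 0
  Position 16 '(': depth becomes 1
  Position 17 '(': depth becomes 2
  Position 18 ')': depth becomes 1
  Position 19 ')': depth becomes 0
  Position 20 '(': depth becomes 1
  Position 21 ')': depth becomes 0
Maximum depth reached: 4

4


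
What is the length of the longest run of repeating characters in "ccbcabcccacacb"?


Input: "ccbcabcccacacb"
Scanning for longest run:
  Position 1 ('c'): continues run of 'c', length=2
  Position 2 ('b'): new char, reset run to 1
  Position 3 ('c'): new char, reset run to 1
  Position 4 ('a'): new char, reset run to 1
  Position 5 ('b'): new char, reset run to 1
  Position 6 ('c'): new char, reset run to 1
  Position 7 ('c'): continues run of 'c', length=2
  Position 8 ('c'): continues run of 'c', length=3
  Position 9 ('a'): new char, reset run to 1
  Position 10 ('c'): new char, reset run to 1
  Position 11 ('a'): new char, reset run to 1
  Position 12 ('c'): new char, reset run to 1
  Position 13 ('b'): new char, reset run to 1
Longest run: 'c' with length 3

3


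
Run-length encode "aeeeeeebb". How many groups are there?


Input: aeeeeeebb
Scanning for consecutive runs:
  Group 1: 'a' x 1 (positions 0-0)
  Group 2: 'e' x 6 (positions 1-6)
  Group 3: 'b' x 2 (positions 7-8)
Total groups: 3

3


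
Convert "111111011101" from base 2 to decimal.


Input: "111111011101" in base 2
Positional expansion:
  Digit '1' (value 1) x 2^11 = 2048
  Digit '1' (value 1) x 2^10 = 1024
  Digit '1' (value 1) x 2^9 = 512
  Digit '1' (value 1) x 2^8 = 256
  Digit '1' (value 1) x 2^7 = 128
  Digit '1' (value 1) x 2^6 = 64
  Digit '0' (value 0) x 2^5 = 0
  Digit '1' (value 1) x 2^4 = 16
  Digit '1' (value 1) x 2^3 = 8
  Digit '1' (value 1) x 2^2 = 4
  Digit '0' (value 0) x 2^1 = 0
  Digit '1' (value 1) x 2^0 = 1
Sum = 4061

4061


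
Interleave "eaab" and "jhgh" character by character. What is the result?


Interleaving "eaab" and "jhgh":
  Position 0: 'e' from first, 'j' from second => "ej"
  Position 1: 'a' from first, 'h' from second => "ah"
  Position 2: 'a' from first, 'g' from second => "ag"
  Position 3: 'b' from first, 'h' from second => "bh"
Result: ejahagbh

ejahagbh


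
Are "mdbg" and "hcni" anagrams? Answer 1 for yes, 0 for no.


Strings: "mdbg", "hcni"
Sorted first:  bdgm
Sorted second: chin
Differ at position 0: 'b' vs 'c' => not anagrams

0


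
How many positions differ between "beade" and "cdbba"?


Comparing "beade" and "cdbba" position by position:
  Position 0: 'b' vs 'c' => DIFFER
  Position 1: 'e' vs 'd' => DIFFER
  Position 2: 'a' vs 'b' => DIFFER
  Position 3: 'd' vs 'b' => DIFFER
  Position 4: 'e' vs 'a' => DIFFER
Positions that differ: 5

5


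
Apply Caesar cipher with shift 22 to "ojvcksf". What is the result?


Caesar cipher: shift "ojvcksf" by 22
  'o' (pos 14) + 22 = pos 10 = 'k'
  'j' (pos 9) + 22 = pos 5 = 'f'
  'v' (pos 21) + 22 = pos 17 = 'r'
  'c' (pos 2) + 22 = pos 24 = 'y'
  'k' (pos 10) + 22 = pos 6 = 'g'
  's' (pos 18) + 22 = pos 14 = 'o'
  'f' (pos 5) + 22 = pos 1 = 'b'
Result: kfrygob

kfrygob


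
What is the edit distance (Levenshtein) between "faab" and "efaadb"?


Computing edit distance: "faab" -> "efaadb"
DP table:
           e    f    a    a    d    b
      0    1    2    3    4    5    6
  f   1    1    1    2    3    4    5
  a   2    2    2    1    2    3    4
  a   3    3    3    2    1    2    3
  b   4    4    4    3    2    2    2
Edit distance = dp[4][6] = 2

2


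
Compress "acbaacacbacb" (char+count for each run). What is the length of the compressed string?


Input: acbaacacbacb
Runs:
  'a' x 1 => "a1"
  'c' x 1 => "c1"
  'b' x 1 => "b1"
  'a' x 2 => "a2"
  'c' x 1 => "c1"
  'a' x 1 => "a1"
  'c' x 1 => "c1"
  'b' x 1 => "b1"
  'a' x 1 => "a1"
  'c' x 1 => "c1"
  'b' x 1 => "b1"
Compressed: "a1c1b1a2c1a1c1b1a1c1b1"
Compressed length: 22

22


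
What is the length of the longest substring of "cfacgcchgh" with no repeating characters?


Input: "cfacgcchgh"
Sliding window (track last position of each char):
  Position 0 ('c'): window [0,0] length 1 -- new best
  Position 1 ('f'): window [0,1] length 2 -- new best
  Position 2 ('a'): window [0,2] length 3 -- new best
  Position 3 ('c'): repeat (last at 0), move window start to 1
  Position 3 ('c'): window [1,3] length 3
  Position 4 ('g'): window [1,4] length 4 -- new best
  Position 5 ('c'): repeat (last at 3), move window start to 4
  Position 5 ('c'): window [4,5] length 2
  Position 6 ('c'): repeat (last at 5), move window start to 6
  Position 6 ('c'): window [6,6] length 1
  Position 7 ('h'): window [6,7] length 2
  Position 8 ('g'): window [6,8] length 3
  Position 9 ('h'): repeat (last at 7), move window start to 8
  Position 9 ('h'): window [8,9] length 2
Longest substring with no repeats: "facg" with length 4

4


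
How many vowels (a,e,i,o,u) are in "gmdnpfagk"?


Input: gmdnpfagk
Checking each character:
  'g' at position 0: consonant
  'm' at position 1: consonant
  'd' at position 2: consonant
  'n' at position 3: consonant
  'p' at position 4: consonant
  'f' at position 5: consonant
  'a' at position 6: vowel (running total: 1)
  'g' at position 7: consonant
  'k' at position 8: consonant
Total vowels: 1

1


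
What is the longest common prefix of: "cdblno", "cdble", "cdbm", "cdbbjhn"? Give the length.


Words: cdblno, cdble, cdbm, cdbbjhn
  Position 0: all 'c' => match
  Position 1: all 'd' => match
  Position 2: all 'b' => match
  Position 3: ('l', 'l', 'm', 'b') => mismatch, stop
LCP = "cdb" (length 3)

3


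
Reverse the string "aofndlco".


Input: aofndlco
Reading characters right to left:
  Position 7: 'o'
  Position 6: 'c'
  Position 5: 'l'
  Position 4: 'd'
  Position 3: 'n'
  Position 2: 'f'
  Position 1: 'o'
  Position 0: 'a'
Reversed: ocldnfoa

ocldnfoa


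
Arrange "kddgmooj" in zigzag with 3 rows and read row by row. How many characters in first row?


Zigzag "kddgmooj" into 3 rows:
Placing characters:
  'k' => row 0
  'd' => row 1
  'd' => row 2
  'g' => row 1
  'm' => row 0
  'o' => row 1
  'o' => row 2
  'j' => row 1
Rows:
  Row 0: "km"
  Row 1: "dgoj"
  Row 2: "do"
First row length: 2

2


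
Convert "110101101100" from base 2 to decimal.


Input: "110101101100" in base 2
Positional expansion:
  Digit '1' (value 1) x 2^11 = 2048
  Digit '1' (value 1) x 2^10 = 1024
  Digit '0' (value 0) x 2^9 = 0
  Digit '1' (value 1) x 2^8 = 256
  Digit '0' (value 0) x 2^7 = 0
  Digit '1' (value 1) x 2^6 = 64
  Digit '1' (value 1) x 2^5 = 32
  Digit '0' (value 0) x 2^4 = 0
  Digit '1' (value 1) x 2^3 = 8
  Digit '1' (value 1) x 2^2 = 4
  Digit '0' (value 0) x 2^1 = 0
  Digit '0' (value 0) x 2^0 = 0
Sum = 3436

3436


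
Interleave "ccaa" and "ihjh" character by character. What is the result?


Interleaving "ccaa" and "ihjh":
  Position 0: 'c' from first, 'i' from second => "ci"
  Position 1: 'c' from first, 'h' from second => "ch"
  Position 2: 'a' from first, 'j' from second => "aj"
  Position 3: 'a' from first, 'h' from second => "ah"
Result: cichajah

cichajah


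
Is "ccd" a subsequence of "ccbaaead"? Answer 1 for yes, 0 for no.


Check if "ccd" is a subsequence of "ccbaaead"
Greedy scan:
  Position 0 ('c'): matches sub[0] = 'c'
  Position 1 ('c'): matches sub[1] = 'c'
  Position 2 ('b'): no match needed
  Position 3 ('a'): no match needed
  Position 4 ('a'): no match needed
  Position 5 ('e'): no match needed
  Position 6 ('a'): no match needed
  Position 7 ('d'): matches sub[2] = 'd'
All 3 characters matched => is a subsequence

1


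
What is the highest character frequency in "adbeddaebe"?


Input: adbeddaebe
Character counts:
  'a': 2
  'b': 2
  'd': 3
  'e': 3
Maximum frequency: 3

3


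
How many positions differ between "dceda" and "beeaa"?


Comparing "dceda" and "beeaa" position by position:
  Position 0: 'd' vs 'b' => DIFFER
  Position 1: 'c' vs 'e' => DIFFER
  Position 2: 'e' vs 'e' => same
  Position 3: 'd' vs 'a' => DIFFER
  Position 4: 'a' vs 'a' => same
Positions that differ: 3

3


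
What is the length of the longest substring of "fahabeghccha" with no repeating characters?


Input: "fahabeghccha"
Sliding window (track last position of each char):
  Position 0 ('f'): window [0,0] length 1 -- new best
  Position 1 ('a'): window [0,1] length 2 -- new best
  Position 2 ('h'): window [0,2] length 3 -- new best
  Position 3 ('a'): repeat (last at 1), move window start to 2
  Position 3 ('a'): window [2,3] length 2
  Position 4 ('b'): window [2,4] length 3
  Position 5 ('e'): window [2,5] length 4 -- new best
  Position 6 ('g'): window [2,6] length 5 -- new best
  Position 7 ('h'): repeat (last at 2), move window start to 3
  Position 7 ('h'): window [3,7] length 5
  Position 8 ('c'): window [3,8] length 6 -- new best
  Position 9 ('c'): repeat (last at 8), move window start to 9
  Position 9 ('c'): window [9,9] length 1
  Position 10 ('h'): window [9,10] length 2
  Position 11 ('a'): window [9,11] length 3
Longest substring with no repeats: "abeghc" with length 6

6


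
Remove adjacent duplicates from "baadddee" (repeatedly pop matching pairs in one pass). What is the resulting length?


Input: baadddee
Stack-based adjacent duplicate removal:
  Read 'b': push. Stack: b
  Read 'a': push. Stack: ba
  Read 'a': matches stack top 'a' => pop. Stack: b
  Read 'd': push. Stack: bd
  Read 'd': matches stack top 'd' => pop. Stack: b
  Read 'd': push. Stack: bd
  Read 'e': push. Stack: bde
  Read 'e': matches stack top 'e' => pop. Stack: bd
Final stack: "bd" (length 2)

2


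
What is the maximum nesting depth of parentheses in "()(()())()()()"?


Input: "()(()())()()()"
Tracking depth:
  Position 0 '(': depth becomes 1
  Position 1 ')': depth becomes 0
  Position 2 '(': depth becomes 1
  Position 3 '(': depth becomes 2
  Position 4 ')': depth becomes 1
  Position 5 '(': depth becomes 2
  Position 6 ')': depth becomes 1
  Position 7 ')': depth becomes 0
  Position 8 '(': depth becomes 1
  Position 9 ')': depth becomes 0
  Position 10 '(': depth becomes 1
  Position 11 ')': depth becomes 0
  Position 12 '(': depth becomes 1
  Position 13 ')': depth becomes 0
Maximum depth reached: 2

2


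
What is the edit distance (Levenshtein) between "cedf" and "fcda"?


Computing edit distance: "cedf" -> "fcda"
DP table:
           f    c    d    a
      0    1    2    3    4
  c   1    1    1    2    3
  e   2    2    2    2    3
  d   3    3    3    2    3
  f   4    3    4    3    3
Edit distance = dp[4][4] = 3

3


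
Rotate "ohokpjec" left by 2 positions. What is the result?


Input: "ohokpjec", rotate left by 2
First 2 characters: "oh"
Remaining characters: "okpjec"
Concatenate remaining + first: "okpjec" + "oh" = "okpjecoh"

okpjecoh


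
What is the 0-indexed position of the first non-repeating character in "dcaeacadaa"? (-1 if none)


Input: dcaeacadaa
Character frequencies:
  'a': 5
  'c': 2
  'd': 2
  'e': 1
Scanning left to right for freq == 1:
  Position 0 ('d'): freq=2, skip
  Position 1 ('c'): freq=2, skip
  Position 2 ('a'): freq=5, skip
  Position 3 ('e'): unique! => answer = 3

3
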